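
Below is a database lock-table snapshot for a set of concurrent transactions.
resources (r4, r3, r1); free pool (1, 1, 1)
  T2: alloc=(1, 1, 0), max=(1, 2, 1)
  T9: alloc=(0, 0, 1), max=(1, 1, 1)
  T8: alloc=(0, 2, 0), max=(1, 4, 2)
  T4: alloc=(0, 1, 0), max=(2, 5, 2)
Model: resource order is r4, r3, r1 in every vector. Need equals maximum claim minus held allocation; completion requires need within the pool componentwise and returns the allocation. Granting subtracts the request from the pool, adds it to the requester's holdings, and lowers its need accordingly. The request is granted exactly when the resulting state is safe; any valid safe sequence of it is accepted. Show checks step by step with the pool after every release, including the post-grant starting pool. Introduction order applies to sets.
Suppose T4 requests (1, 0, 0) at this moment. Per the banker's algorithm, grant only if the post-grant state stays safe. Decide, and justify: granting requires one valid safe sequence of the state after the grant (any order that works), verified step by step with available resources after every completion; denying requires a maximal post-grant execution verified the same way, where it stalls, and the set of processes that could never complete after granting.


GRANT: granting preserves safety; a valid post-grant sequence is T2, T9, T8, T4.
Key observation: the grant leaves (0, 1, 1) free — enough for T2, whose release restarts the cascade.
Check on the post-grant state, step by step:
  pool = (0, 1, 1)
  T2: need (0, 1, 1) fits (0, 1, 1); releases (1, 1, 0), pool now (1, 2, 1)
  T9: need (1, 1, 0) fits (1, 2, 1); releases (0, 0, 1), pool now (1, 2, 2)
  T8: need (1, 2, 2) fits (1, 2, 2); releases (0, 2, 0), pool now (1, 4, 2)
  T4: need (1, 4, 2) fits (1, 4, 2); releases (1, 1, 0), pool now (2, 5, 2)


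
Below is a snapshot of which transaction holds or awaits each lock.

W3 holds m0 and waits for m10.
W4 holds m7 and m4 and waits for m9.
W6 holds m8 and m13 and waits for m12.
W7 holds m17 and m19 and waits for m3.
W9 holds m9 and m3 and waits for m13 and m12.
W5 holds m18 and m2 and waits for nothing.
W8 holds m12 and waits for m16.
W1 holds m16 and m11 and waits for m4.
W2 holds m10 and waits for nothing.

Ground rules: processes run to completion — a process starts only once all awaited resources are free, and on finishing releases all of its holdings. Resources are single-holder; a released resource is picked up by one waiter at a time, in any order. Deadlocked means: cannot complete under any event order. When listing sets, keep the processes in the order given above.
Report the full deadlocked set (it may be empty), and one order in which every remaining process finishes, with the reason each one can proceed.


Deadlocked: W4, W6, W7, W9, W8 and W1.
Key observation: the knot is the closed ring of waits W4 -> W9 -> W6 -> W8 -> W1 -> W4; W7 waits into the deadlock from upstream.
One completion order for the rest: W2, W5, W3.
Verifying each step:
  W2 waits on nothing -> runs at once and releases m10
  W5 waits on nothing -> runs at once and releases m18 and m2
  W3 waits on m10 — all released -> runs and releases m0


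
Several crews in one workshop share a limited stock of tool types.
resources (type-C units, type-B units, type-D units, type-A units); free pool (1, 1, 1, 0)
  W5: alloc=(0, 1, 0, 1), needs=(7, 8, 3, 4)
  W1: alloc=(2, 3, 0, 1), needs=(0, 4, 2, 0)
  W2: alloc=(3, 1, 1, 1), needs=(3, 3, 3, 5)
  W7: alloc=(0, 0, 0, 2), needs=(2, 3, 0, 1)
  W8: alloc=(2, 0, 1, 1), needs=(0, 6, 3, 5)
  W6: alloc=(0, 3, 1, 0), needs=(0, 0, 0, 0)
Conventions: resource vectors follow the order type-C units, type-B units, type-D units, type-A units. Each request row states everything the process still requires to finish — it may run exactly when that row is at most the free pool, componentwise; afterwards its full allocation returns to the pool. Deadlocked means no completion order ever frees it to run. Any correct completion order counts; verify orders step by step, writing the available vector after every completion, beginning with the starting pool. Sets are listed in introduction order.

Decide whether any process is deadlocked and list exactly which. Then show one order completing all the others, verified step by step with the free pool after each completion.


Deadlocked set: W5, W2 and W8.
Key observation: no order helps: past W6, W1, W7, the free pool tops out at (3, 7, 2, 3), below what each blocked process needs in type-D units.
A valid finishing order for the others: W6, W1, W7. Step-by-step check:
  pool = (1, 1, 1, 0)
  run W6 (needs (0, 0, 0, 0), free (1, 1, 1, 0)); after release of (0, 3, 1, 0) the pool is (1, 4, 2, 0)
  run W1 (needs (0, 4, 2, 0), free (1, 4, 2, 0)); after release of (2, 3, 0, 1) the pool is (3, 7, 2, 1)
  run W7 (needs (2, 3, 0, 1), free (3, 7, 2, 1)); after release of (0, 0, 0, 2) the pool is (3, 7, 2, 3)
None of the blocked processes ever fits:
  W5 cannot run: need (7, 8, 3, 4) vs free (3, 7, 2, 3) (insufficient type-C units, type-B units, type-D units and type-A units)
  W2 cannot run: need (3, 3, 3, 5) vs free (3, 7, 2, 3) (insufficient type-D units and type-A units)
  W8 cannot run: need (0, 6, 3, 5) vs free (3, 7, 2, 3) (insufficient type-D units and type-A units)


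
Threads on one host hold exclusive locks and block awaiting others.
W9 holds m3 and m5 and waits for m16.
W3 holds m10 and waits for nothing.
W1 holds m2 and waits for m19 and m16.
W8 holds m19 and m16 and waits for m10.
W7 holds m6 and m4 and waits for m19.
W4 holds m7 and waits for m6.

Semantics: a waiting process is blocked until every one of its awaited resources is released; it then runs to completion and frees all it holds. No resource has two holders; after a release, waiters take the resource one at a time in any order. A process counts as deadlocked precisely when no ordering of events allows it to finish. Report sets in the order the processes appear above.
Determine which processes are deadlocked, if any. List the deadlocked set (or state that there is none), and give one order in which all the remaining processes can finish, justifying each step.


Nothing here is deadlocked.
Key observation: the waits form no ring: some process can always run, and its releases unblock the others one by one.
One completion order for the rest: W3, W8, W7, W9, W1, W4.
Check, step by step:
  W3 waits on nothing -> runs at once and releases m10
  W8: everything it awaited (m10) is free; runs, freeing m19 and m16
  W7: everything it awaited (m19) is free; runs, freeing m6 and m4
  W9: everything it awaited (m16) is free; runs, freeing m3 and m5
  W1: everything it awaited (m19 and m16) is free; runs, freeing m2
  W4: everything it awaited (m6) is free; runs, freeing m7


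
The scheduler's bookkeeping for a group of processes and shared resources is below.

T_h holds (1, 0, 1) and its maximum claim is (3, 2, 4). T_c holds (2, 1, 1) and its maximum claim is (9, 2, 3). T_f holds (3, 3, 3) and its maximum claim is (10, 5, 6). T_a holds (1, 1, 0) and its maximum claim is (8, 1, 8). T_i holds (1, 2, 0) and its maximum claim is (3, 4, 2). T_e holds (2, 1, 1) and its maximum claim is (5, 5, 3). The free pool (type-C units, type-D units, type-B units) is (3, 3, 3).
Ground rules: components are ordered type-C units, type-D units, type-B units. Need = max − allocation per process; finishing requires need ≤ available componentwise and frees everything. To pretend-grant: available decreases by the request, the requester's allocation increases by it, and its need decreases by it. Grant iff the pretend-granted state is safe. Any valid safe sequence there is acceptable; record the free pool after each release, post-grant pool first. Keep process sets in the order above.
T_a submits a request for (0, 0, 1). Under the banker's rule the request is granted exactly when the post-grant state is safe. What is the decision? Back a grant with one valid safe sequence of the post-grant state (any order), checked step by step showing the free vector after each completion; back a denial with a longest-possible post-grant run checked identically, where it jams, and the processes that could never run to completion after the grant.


GRANT. The post-grant state is safe; one safe sequence: T_i, T_e, T_h, T_c, T_f, T_a.
Key observation: the transfer keeps a workable pool ((3, 3, 2)); T_i starts the safe sequence.
Check on the post-grant state, step by step:
  pool = (3, 3, 2)
  run T_i (needs (2, 2, 2), free (3, 3, 2)); after release of (1, 2, 0) the pool is (4, 5, 2)
  run T_e (needs (3, 4, 2), free (4, 5, 2)); after release of (2, 1, 1) the pool is (6, 6, 3)
  run T_h (needs (2, 2, 3), free (6, 6, 3)); after release of (1, 0, 1) the pool is (7, 6, 4)
  run T_c (needs (7, 1, 2), free (7, 6, 4)); after release of (2, 1, 1) the pool is (9, 7, 5)
  run T_f (needs (7, 2, 3), free (9, 7, 5)); after release of (3, 3, 3) the pool is (12, 10, 8)
  run T_a (needs (7, 0, 7), free (12, 10, 8)); after release of (1, 1, 1) the pool is (13, 11, 9)


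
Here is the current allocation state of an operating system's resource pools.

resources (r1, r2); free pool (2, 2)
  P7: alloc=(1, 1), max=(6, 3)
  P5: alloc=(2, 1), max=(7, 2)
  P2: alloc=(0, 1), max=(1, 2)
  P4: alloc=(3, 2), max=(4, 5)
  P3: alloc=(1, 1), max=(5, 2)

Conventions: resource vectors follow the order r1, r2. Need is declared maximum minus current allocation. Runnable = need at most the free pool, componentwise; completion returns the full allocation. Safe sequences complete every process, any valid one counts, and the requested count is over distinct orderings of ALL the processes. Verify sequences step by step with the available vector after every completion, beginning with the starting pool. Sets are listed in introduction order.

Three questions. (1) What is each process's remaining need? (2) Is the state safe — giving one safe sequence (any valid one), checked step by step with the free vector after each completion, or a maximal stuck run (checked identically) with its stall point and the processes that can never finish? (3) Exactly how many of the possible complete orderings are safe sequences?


(1) Need matrix, components ordered r1, r2:
  P7: (5, 2)
  P5: (5, 1)
  P2: (1, 1)
  P4: (1, 3)
  P3: (4, 1)
(2) The state is SAFE; one workable sequence: P2, P4, P5, P7, P3.
Key observation: P4 marks the first exact bind of the order: its need (1, 3) fits the free (2, 3) with zero slack on a requested resource.
Check, step by step:
  pool = (2, 2)
  P2 needs (1, 1) <= (2, 2) -> finishes; pool += (0, 1) = (2, 3)
  P4 needs (1, 3) <= (2, 3) -> finishes; pool += (3, 2) = (5, 5)
  P5 needs (5, 1) <= (5, 5) -> finishes; pool += (2, 1) = (7, 6)
  P7 needs (5, 2) <= (7, 6) -> finishes; pool += (1, 1) = (8, 7)
  P3 needs (4, 1) <= (8, 7) -> finishes; pool += (1, 1) = (9, 8)
(3) Precisely 6 of the possible complete orderings are safe sequences.


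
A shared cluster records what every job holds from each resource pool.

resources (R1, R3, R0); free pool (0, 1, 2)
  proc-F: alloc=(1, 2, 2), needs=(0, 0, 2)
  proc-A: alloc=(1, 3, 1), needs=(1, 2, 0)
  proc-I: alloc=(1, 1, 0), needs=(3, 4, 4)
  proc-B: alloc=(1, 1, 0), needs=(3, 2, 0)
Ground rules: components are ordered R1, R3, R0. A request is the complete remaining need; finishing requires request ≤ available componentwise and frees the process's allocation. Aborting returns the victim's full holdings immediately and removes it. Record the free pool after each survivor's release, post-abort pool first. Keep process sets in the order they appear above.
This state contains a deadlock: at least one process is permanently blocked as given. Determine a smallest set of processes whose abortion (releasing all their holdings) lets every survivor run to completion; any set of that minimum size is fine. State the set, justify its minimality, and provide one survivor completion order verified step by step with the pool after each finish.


Abort proc-B.
Key observation: aborting proc-B returns (1, 1, 0), and proc-I — hopeless before — runs at step 3 with the returned capacity in the pool.
Minimality: the empty abort set fails — the state is deadlocked as it stands.
The survivors complete as proc-A, proc-F, proc-I. Step-by-step check (starting from the post-abort pool):
  pool = (1, 2, 2)
  proc-A: need (1, 2, 0) fits (1, 2, 2); releases (1, 3, 1), pool now (2, 5, 3)
  proc-F: need (0, 0, 2) fits (2, 5, 3); releases (1, 2, 2), pool now (3, 7, 5)
  proc-I: need (3, 4, 4) fits (3, 7, 5); releases (1, 1, 0), pool now (4, 8, 5)


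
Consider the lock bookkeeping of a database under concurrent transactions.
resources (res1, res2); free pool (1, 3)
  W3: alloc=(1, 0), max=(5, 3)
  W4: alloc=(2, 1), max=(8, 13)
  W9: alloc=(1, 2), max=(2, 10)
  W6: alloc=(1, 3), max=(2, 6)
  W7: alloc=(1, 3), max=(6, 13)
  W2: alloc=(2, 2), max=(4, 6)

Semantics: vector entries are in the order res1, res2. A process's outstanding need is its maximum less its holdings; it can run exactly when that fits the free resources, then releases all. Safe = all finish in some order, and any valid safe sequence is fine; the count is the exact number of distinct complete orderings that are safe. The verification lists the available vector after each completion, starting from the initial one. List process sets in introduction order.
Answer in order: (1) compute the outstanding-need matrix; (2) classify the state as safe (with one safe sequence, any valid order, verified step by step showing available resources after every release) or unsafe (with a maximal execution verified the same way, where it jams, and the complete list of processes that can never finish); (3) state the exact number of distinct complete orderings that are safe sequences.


(1) Remaining need (order res1, res2):
  W3: (4, 3)
  W4: (6, 12)
  W9: (1, 8)
  W6: (1, 3)
  W7: (5, 10)
  W2: (2, 4)
(2) The state is SAFE; one workable sequence: W6, W2, W9, W7, W4, W3.
Key observation: W6 is the earliest step where a requested resource binds exactly: need (1, 3), pool (1, 3) at its turn.
Step-by-step check:
  pool = (1, 3)
  W6: need (1, 3) fits (1, 3); releases (1, 3), pool now (2, 6)
  W2: need (2, 4) fits (2, 6); releases (2, 2), pool now (4, 8)
  W9: need (1, 8) fits (4, 8); releases (1, 2), pool now (5, 10)
  W7: need (5, 10) fits (5, 10); releases (1, 3), pool now (6, 13)
  W4: need (6, 12) fits (6, 13); releases (2, 1), pool now (8, 14)
  W3: need (4, 3) fits (8, 14); releases (1, 0), pool now (9, 14)
(3) The exact count: 4 of the possible complete orderings are safe sequences.


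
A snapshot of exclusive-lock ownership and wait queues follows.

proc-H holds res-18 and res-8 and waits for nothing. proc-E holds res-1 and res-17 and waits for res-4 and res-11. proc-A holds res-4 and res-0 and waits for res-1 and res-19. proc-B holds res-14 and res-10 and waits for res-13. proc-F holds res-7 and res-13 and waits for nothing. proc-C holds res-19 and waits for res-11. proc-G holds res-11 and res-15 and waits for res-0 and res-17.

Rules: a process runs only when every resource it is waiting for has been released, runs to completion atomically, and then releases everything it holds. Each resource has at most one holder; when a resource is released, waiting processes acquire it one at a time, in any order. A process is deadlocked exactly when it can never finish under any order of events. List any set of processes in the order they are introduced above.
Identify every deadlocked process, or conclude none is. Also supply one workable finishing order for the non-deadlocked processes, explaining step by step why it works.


The deadlocked set is proc-E, proc-A, proc-C and proc-G.
Key observation: proc-E -> proc-A -> proc-E is a circular wait — nothing in it can go first; proc-C and proc-G are caught in further circular waits.
The rest can finish in the order proc-F, proc-H, proc-B.
Verifying each step:
  run proc-F (it waits on nothing); releases res-7 and res-13
  run proc-H (it waits on nothing); releases res-18 and res-8
  proc-B waits on res-13 — all released -> runs and releases res-14 and res-10


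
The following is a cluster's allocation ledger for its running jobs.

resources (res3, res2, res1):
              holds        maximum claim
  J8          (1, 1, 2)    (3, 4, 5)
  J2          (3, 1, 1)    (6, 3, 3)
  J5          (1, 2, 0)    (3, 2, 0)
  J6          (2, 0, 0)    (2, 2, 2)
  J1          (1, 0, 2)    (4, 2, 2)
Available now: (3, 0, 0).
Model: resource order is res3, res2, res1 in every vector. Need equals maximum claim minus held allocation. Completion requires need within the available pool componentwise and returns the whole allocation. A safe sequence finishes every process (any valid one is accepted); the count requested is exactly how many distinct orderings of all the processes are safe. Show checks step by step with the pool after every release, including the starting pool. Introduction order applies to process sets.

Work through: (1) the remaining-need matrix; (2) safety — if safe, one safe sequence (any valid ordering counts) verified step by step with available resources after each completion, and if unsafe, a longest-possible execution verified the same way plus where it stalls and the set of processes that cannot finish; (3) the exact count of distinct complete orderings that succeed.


(1) Need matrix, components ordered res3, res2, res1:
  J8: (2, 3, 3)
  J2: (3, 2, 2)
  J5: (2, 0, 0)
  J6: (0, 2, 2)
  J1: (3, 2, 0)
(2) The state is SAFE; one workable sequence: J5, J1, J6, J2, J8.
Key observation: the first exact fit in this order is J1 — it needs (3, 2, 0) with (4, 2, 0) free, meeting a requested resource to the last unit.
Verifying each step:
  pool = (3, 0, 0)
  J5 needs (2, 0, 0) <= (3, 0, 0) -> finishes; pool += (1, 2, 0) = (4, 2, 0)
  J1 needs (3, 2, 0) <= (4, 2, 0) -> finishes; pool += (1, 0, 2) = (5, 2, 2)
  J6 needs (0, 2, 2) <= (5, 2, 2) -> finishes; pool += (2, 0, 0) = (7, 2, 2)
  J2 needs (3, 2, 2) <= (7, 2, 2) -> finishes; pool += (3, 1, 1) = (10, 3, 3)
  J8 needs (2, 3, 3) <= (10, 3, 3) -> finishes; pool += (1, 1, 2) = (11, 4, 5)
(3) The exact count: 3 of the possible complete orderings are safe sequences.


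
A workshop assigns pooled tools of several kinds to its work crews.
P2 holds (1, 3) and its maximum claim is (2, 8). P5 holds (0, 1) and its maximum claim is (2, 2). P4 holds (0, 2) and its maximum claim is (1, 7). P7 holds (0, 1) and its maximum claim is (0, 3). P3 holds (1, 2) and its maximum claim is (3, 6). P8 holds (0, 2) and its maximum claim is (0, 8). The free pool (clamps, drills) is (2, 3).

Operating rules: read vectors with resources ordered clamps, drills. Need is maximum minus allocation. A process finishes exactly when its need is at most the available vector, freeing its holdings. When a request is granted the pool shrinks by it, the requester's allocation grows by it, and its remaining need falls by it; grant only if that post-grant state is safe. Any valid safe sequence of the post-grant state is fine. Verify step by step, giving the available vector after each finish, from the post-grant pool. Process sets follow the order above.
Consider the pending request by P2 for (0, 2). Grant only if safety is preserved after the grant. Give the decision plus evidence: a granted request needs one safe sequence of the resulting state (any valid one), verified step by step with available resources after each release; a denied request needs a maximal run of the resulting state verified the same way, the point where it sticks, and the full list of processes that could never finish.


GRANT — the state after the grant stays safe, e.g. via P5, P7, P2, P4, P8, P3.
Key observation: after the grant the pool drops to (2, 1), which still lets P5 finish first and unwind the rest.
Step-by-step check of the post-grant state:
  pool = (2, 1)
  P5: need (2, 1) fits (2, 1); releases (0, 1), pool now (2, 2)
  P7: need (0, 2) fits (2, 2); releases (0, 1), pool now (2, 3)
  P2: need (1, 3) fits (2, 3); releases (1, 5), pool now (3, 8)
  P4: need (1, 5) fits (3, 8); releases (0, 2), pool now (3, 10)
  P8: need (0, 6) fits (3, 10); releases (0, 2), pool now (3, 12)
  P3: need (2, 4) fits (3, 12); releases (1, 2), pool now (4, 14)


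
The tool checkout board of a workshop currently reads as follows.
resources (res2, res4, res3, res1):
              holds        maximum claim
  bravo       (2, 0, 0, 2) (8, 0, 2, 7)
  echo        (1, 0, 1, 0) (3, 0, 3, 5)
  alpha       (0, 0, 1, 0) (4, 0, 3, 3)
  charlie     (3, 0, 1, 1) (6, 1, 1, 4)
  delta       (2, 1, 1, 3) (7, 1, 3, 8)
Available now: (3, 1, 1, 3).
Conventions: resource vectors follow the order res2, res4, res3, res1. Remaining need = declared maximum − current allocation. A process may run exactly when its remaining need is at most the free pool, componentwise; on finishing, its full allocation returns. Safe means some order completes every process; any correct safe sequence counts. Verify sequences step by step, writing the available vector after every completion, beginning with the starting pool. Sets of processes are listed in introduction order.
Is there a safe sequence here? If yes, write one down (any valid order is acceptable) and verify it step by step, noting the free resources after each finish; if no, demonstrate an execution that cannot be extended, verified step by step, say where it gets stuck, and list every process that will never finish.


UNSAFE — no complete ordering exists.
Key observation: the pool after charlie, alpha is (6, 1, 3, 4); every surviving request exceeds it in res1, so progress ends there.
Going as far as possible: charlie, alpha; after that, nothing fits. Step-by-step check:
  pool = (3, 1, 1, 3)
  charlie needs (3, 1, 0, 3) <= (3, 1, 1, 3) -> finishes; pool += (3, 0, 1, 1) = (6, 1, 2, 4)
  alpha needs (4, 0, 2, 3) <= (6, 1, 2, 4) -> finishes; pool += (0, 0, 1, 0) = (6, 1, 3, 4)
  blocked: bravo wants (6, 0, 2, 5), pool (6, 1, 3, 4) — not enough res1
  blocked: echo wants (2, 0, 2, 5), pool (6, 1, 3, 4) — not enough res1
  blocked: delta wants (5, 0, 2, 5), pool (6, 1, 3, 4) — not enough res1
Permanently blocked: bravo, echo and delta.


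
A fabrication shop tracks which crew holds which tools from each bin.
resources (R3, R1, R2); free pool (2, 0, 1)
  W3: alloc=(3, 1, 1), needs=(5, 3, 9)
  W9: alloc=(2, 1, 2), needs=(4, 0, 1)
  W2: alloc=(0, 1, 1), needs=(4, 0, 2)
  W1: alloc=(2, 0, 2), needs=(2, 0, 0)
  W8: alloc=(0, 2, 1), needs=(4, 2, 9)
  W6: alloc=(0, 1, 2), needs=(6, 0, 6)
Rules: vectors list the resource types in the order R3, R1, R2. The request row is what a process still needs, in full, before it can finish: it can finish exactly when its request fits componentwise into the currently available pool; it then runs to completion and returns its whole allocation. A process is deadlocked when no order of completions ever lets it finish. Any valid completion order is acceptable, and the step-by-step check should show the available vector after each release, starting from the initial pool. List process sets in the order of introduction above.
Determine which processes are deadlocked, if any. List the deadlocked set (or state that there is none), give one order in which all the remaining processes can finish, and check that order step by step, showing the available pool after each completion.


The deadlocked set is W3 and W8.
Key observation: no order helps: past W1, W2, W9, W6, the free pool tops out at (6, 3, 8), below what each blocked process needs in R2.
A valid finishing order for the others: W1, W2, W9, W6. Check, step by step:
  pool = (2, 0, 1)
  run W1 (needs (2, 0, 0), free (2, 0, 1)); after release of (2, 0, 2) the pool is (4, 0, 3)
  run W2 (needs (4, 0, 2), free (4, 0, 3)); after release of (0, 1, 1) the pool is (4, 1, 4)
  run W9 (needs (4, 0, 1), free (4, 1, 4)); after release of (2, 1, 2) the pool is (6, 2, 6)
  run W6 (needs (6, 0, 6), free (6, 2, 6)); after release of (0, 1, 2) the pool is (6, 3, 8)
None of the blocked processes ever fits:
  W3 cannot run: need (5, 3, 9) vs free (6, 3, 8) (insufficient R2)
  W8 cannot run: need (4, 2, 9) vs free (6, 3, 8) (insufficient R2)


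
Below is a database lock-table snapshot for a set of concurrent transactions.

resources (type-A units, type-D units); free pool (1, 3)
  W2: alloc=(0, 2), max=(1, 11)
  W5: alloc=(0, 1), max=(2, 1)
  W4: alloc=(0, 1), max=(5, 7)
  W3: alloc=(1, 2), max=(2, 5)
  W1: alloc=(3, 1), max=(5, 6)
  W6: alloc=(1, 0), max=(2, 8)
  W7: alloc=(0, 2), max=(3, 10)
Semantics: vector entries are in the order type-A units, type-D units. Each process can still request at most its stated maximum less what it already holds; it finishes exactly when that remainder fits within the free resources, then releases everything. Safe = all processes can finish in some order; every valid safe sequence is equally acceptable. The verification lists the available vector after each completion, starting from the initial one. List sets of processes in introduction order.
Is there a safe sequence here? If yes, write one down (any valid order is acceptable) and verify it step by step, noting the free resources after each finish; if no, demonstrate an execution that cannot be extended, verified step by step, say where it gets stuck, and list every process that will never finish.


The state is SAFE; one workable sequence: W3, W1, W5, W4, W6, W7, W2.
Key observation: the order's first zero-slack moment is W3 ((1, 3) needed, (1, 3) free — a requested resource with nothing to spare).
Check, step by step:
  pool = (1, 3)
  W3 needs (1, 3) <= (1, 3) -> finishes; pool += (1, 2) = (2, 5)
  W1 needs (2, 5) <= (2, 5) -> finishes; pool += (3, 1) = (5, 6)
  W5 needs (2, 0) <= (5, 6) -> finishes; pool += (0, 1) = (5, 7)
  W4 needs (5, 6) <= (5, 7) -> finishes; pool += (0, 1) = (5, 8)
  W6 needs (1, 8) <= (5, 8) -> finishes; pool += (1, 0) = (6, 8)
  W7 needs (3, 8) <= (6, 8) -> finishes; pool += (0, 2) = (6, 10)
  W2 needs (1, 9) <= (6, 10) -> finishes; pool += (0, 2) = (6, 12)


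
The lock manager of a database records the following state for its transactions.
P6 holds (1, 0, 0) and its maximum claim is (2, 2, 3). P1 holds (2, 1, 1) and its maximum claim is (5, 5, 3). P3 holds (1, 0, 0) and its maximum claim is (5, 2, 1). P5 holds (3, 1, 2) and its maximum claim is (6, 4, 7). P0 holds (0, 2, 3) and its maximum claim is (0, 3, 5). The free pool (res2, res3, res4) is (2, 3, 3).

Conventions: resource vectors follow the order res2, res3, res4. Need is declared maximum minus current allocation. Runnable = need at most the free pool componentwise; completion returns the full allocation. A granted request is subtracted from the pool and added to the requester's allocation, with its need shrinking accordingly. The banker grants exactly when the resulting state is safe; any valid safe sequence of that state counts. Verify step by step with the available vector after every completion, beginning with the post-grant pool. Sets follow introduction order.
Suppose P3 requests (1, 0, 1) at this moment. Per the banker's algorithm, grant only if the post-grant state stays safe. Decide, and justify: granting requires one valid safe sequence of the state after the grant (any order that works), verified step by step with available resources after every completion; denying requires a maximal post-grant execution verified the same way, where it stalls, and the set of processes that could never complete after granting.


DENY. Granting would leave the state unsafe.
Key observation: no order helps: past P0, P6, the free pool tops out at (2, 5, 5), below what each blocked process needs in res2.
After a pretend grant, a maximal execution: P0, P6 — then nothing else fits. Walking it through:
  pool = (1, 3, 2)
  run P0 (needs (0, 1, 2), free (1, 3, 2)); after release of (0, 2, 3) the pool is (1, 5, 5)
  run P6 (needs (1, 2, 3), free (1, 5, 5)); after release of (1, 0, 0) the pool is (2, 5, 5)
  blocked: P1 wants (3, 4, 2), pool (2, 5, 5) — not enough res2
  blocked: P3 wants (3, 2, 0), pool (2, 5, 5) — not enough res2
  blocked: P5 wants (3, 3, 5), pool (2, 5, 5) — not enough res2
Post-grant, the permanently blocked set is P1, P3 and P5.


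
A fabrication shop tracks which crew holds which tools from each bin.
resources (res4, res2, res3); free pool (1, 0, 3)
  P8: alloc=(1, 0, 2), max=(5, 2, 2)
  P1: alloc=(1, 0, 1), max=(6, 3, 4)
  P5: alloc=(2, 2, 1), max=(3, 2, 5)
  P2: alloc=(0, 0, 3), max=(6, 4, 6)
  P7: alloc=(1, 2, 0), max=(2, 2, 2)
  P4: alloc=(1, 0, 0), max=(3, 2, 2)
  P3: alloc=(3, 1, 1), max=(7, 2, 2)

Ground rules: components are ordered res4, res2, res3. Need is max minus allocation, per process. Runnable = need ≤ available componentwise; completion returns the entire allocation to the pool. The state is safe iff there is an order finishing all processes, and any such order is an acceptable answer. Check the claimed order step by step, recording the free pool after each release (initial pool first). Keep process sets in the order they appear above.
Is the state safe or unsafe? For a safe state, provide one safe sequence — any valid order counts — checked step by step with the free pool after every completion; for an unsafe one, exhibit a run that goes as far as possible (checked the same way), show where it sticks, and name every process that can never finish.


UNSAFE.
Key observation: after P7, P4 the pool peaks at (3, 2, 3), and each blocked process is short somewhere: P8 on res4; P1 on res4, res2; P5 on res3; P2 on res4, res2; P3 on res4.
The run P7, P4 cannot be extended any further. Verifying each step:
  pool = (1, 0, 3)
  run P7 (needs (1, 0, 2), free (1, 0, 3)); after release of (1, 2, 0) the pool is (2, 2, 3)
  run P4 (needs (2, 2, 2), free (2, 2, 3)); after release of (1, 0, 0) the pool is (3, 2, 3)
  P8 still needs (4, 2, 0) but only (3, 2, 3) is free — short on res4
  P1 still needs (5, 3, 3) but only (3, 2, 3) is free — short on res4 and res2
  P5 still needs (1, 0, 4) but only (3, 2, 3) is free — short on res3
  P2 still needs (6, 4, 3) but only (3, 2, 3) is free — short on res4 and res2
  P3 still needs (4, 1, 1) but only (3, 2, 3) is free — short on res4
Never able to finish: P8, P1, P5, P2 and P3.


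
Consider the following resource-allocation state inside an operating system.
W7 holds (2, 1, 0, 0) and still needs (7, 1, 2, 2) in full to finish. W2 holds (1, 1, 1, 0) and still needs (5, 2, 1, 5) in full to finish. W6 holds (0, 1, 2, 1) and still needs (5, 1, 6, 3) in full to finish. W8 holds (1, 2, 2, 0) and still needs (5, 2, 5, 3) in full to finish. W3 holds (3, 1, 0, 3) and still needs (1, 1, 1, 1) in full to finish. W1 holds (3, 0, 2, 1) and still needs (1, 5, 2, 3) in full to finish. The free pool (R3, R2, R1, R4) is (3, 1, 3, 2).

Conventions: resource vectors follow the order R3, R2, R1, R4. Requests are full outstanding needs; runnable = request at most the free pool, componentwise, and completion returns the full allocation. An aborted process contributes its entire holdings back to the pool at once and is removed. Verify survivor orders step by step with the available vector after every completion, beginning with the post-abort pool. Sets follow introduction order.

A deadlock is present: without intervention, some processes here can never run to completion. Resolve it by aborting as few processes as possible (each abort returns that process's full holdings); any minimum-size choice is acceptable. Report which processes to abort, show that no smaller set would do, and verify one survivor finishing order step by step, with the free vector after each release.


Abort W1.
Key observation: before aborting W1, W8 was permanently blocked — no order could ever run it; afterwards it completes at step 4.
Why nothing smaller works: aborting no one leaves the state deadlocked as given.
Survivors finish in the order: W3, W7, W2, W8, W6. Step-by-step check (pool after the aborts first):
  pool = (6, 1, 5, 3)
  W3 needs (1, 1, 1, 1) <= (6, 1, 5, 3) -> finishes; pool += (3, 1, 0, 3) = (9, 2, 5, 6)
  W7 needs (7, 1, 2, 2) <= (9, 2, 5, 6) -> finishes; pool += (2, 1, 0, 0) = (11, 3, 5, 6)
  W2 needs (5, 2, 1, 5) <= (11, 3, 5, 6) -> finishes; pool += (1, 1, 1, 0) = (12, 4, 6, 6)
  W8 needs (5, 2, 5, 3) <= (12, 4, 6, 6) -> finishes; pool += (1, 2, 2, 0) = (13, 6, 8, 6)
  W6 needs (5, 1, 6, 3) <= (13, 6, 8, 6) -> finishes; pool += (0, 1, 2, 1) = (13, 7, 10, 7)


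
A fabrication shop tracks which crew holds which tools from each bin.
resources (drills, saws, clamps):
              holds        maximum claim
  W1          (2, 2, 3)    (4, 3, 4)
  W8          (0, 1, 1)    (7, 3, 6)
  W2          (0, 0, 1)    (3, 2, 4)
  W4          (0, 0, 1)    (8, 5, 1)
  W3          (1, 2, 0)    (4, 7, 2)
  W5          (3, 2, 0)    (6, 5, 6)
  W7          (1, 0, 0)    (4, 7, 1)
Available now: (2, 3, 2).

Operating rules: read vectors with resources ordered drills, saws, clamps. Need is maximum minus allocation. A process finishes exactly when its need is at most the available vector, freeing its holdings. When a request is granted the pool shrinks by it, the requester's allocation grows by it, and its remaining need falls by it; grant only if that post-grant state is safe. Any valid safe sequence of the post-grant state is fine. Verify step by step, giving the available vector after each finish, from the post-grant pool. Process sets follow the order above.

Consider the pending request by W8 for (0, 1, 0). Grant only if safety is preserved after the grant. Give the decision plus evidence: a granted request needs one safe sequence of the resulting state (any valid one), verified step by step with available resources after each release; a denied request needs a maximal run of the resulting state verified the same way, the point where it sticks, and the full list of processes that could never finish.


GRANT — the state after the grant stays safe, e.g. via W1, W2, W5, W8, W3, W7, W4.
Key observation: post-grant, (2, 2, 2) remains, and an order beginning with W1 completes everyone.
Step-by-step check of the post-grant state:
  pool = (2, 2, 2)
  W1: need (2, 1, 1) fits (2, 2, 2); releases (2, 2, 3), pool now (4, 4, 5)
  W2: need (3, 2, 3) fits (4, 4, 5); releases (0, 0, 1), pool now (4, 4, 6)
  W5: need (3, 3, 6) fits (4, 4, 6); releases (3, 2, 0), pool now (7, 6, 6)
  W8: need (7, 1, 5) fits (7, 6, 6); releases (0, 2, 1), pool now (7, 8, 7)
  W3: need (3, 5, 2) fits (7, 8, 7); releases (1, 2, 0), pool now (8, 10, 7)
  W7: need (3, 7, 1) fits (8, 10, 7); releases (1, 0, 0), pool now (9, 10, 7)
  W4: need (8, 5, 0) fits (9, 10, 7); releases (0, 0, 1), pool now (9, 10, 8)


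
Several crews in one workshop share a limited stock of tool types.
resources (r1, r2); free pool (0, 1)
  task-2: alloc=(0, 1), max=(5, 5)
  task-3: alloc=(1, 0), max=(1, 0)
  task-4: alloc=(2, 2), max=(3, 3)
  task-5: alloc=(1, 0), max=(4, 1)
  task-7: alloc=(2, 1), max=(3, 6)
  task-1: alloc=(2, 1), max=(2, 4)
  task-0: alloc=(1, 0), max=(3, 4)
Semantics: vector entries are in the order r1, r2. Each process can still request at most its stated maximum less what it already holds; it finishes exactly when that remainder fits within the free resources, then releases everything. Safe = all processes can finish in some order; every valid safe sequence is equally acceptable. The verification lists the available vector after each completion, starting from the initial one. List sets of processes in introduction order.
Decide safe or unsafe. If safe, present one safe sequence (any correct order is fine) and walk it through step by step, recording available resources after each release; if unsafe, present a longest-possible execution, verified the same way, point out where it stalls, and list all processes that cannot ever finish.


SAFE. One safe sequence: task-3, task-4, task-1, task-0, task-2, task-5, task-7.
Key observation: reading the order forward, task-4 is the first process whose need (1, 1) meets the free pool (1, 1) exactly on a resource it requests.
Check, step by step:
  pool = (0, 1)
  task-3 needs (0, 0) <= (0, 1) -> finishes; pool += (1, 0) = (1, 1)
  task-4 needs (1, 1) <= (1, 1) -> finishes; pool += (2, 2) = (3, 3)
  task-1 needs (0, 3) <= (3, 3) -> finishes; pool += (2, 1) = (5, 4)
  task-0 needs (2, 4) <= (5, 4) -> finishes; pool += (1, 0) = (6, 4)
  task-2 needs (5, 4) <= (6, 4) -> finishes; pool += (0, 1) = (6, 5)
  task-5 needs (3, 1) <= (6, 5) -> finishes; pool += (1, 0) = (7, 5)
  task-7 needs (1, 5) <= (7, 5) -> finishes; pool += (2, 1) = (9, 6)


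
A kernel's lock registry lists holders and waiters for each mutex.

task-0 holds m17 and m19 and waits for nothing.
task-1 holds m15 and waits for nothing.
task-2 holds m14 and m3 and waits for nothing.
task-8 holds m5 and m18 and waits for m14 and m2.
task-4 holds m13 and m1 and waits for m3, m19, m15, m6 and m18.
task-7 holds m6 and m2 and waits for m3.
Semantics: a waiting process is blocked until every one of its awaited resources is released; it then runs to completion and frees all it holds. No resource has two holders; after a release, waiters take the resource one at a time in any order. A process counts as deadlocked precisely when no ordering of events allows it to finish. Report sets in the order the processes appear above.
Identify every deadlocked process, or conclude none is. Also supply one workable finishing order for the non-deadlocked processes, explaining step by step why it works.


No process is deadlocked.
Key observation: the wait graph is acyclic; completion cascades from the unblocked processes through everyone else.
A valid finishing order for the others: task-2, task-0, task-7, task-1, task-8, task-4.
Walking it through:
  run task-2 (it waits on nothing); releases m14 and m3
  run task-0 (it waits on nothing); releases m17 and m19
  task-7: everything it awaited (m3) is free; runs, freeing m6 and m2
  run task-1 (it waits on nothing); releases m15
  task-8: everything it awaited (m14 and m2) is free; runs, freeing m5 and m18
  task-4: everything it awaited (m3, m19, m15, m6 and m18) is free; runs, freeing m13 and m1


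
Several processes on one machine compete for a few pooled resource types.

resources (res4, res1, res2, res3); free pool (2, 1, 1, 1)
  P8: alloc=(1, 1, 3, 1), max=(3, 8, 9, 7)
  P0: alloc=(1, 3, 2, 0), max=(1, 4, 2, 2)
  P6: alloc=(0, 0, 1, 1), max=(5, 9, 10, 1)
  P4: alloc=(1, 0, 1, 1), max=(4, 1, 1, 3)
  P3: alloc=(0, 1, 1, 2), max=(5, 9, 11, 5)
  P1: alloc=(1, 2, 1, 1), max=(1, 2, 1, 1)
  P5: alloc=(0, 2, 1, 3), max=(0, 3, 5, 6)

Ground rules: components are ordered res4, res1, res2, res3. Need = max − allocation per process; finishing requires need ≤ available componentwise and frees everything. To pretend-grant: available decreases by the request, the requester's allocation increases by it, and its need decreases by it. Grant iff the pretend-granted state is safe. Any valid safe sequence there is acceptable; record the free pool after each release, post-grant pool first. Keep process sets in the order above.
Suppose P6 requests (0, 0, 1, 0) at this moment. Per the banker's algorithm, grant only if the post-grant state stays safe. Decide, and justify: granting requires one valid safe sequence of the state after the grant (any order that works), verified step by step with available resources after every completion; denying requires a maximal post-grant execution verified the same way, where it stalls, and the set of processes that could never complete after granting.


DENY: after the grant no complete ordering would exist.
Key observation: P1, P4, P0, P5 can finish, but then (5, 8, 5, 6) is all there is, and the blocked group's res2 demands exceed it.
After a pretend grant, a maximal execution: P1, P4, P0, P5 — then nothing else fits. Verifying each step:
  pool = (2, 1, 0, 1)
  run P1 (needs (0, 0, 0, 0), free (2, 1, 0, 1)); after release of (1, 2, 1, 1) the pool is (3, 3, 1, 2)
  run P4 (needs (3, 1, 0, 2), free (3, 3, 1, 2)); after release of (1, 0, 1, 1) the pool is (4, 3, 2, 3)
  run P0 (needs (0, 1, 0, 2), free (4, 3, 2, 3)); after release of (1, 3, 2, 0) the pool is (5, 6, 4, 3)
  run P5 (needs (0, 1, 4, 3), free (5, 6, 4, 3)); after release of (0, 2, 1, 3) the pool is (5, 8, 5, 6)
  P8 cannot run: need (2, 7, 6, 6) vs free (5, 8, 5, 6) (insufficient res2)
  P6 cannot run: need (5, 9, 8, 0) vs free (5, 8, 5, 6) (insufficient res1 and res2)
  P3 cannot run: need (5, 8, 10, 3) vs free (5, 8, 5, 6) (insufficient res2)
Post-grant, the permanently blocked set is P8, P6 and P3.
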